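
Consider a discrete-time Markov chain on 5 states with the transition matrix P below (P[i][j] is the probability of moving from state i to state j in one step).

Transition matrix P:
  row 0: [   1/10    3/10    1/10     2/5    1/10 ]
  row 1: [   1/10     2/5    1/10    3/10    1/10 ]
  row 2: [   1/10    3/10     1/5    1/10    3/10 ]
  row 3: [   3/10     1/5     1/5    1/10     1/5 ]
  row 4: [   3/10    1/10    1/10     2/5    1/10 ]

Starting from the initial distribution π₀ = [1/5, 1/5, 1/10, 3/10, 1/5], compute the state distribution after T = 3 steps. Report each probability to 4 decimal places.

π = [0.1818, 0.2706, 0.1395, 0.2546, 0.1535]

t=0: π = [0.2000, 0.2000, 0.1000, 0.3000, 0.2000]
t=1: π = [0.2000, 0.2500, 0.1400, 0.2600, 0.1500]
t=2: π = [0.1820, 0.2690, 0.1400, 0.2550, 0.1540]
t=3: π = [0.1818, 0.2706, 0.1395, 0.2546, 0.1535]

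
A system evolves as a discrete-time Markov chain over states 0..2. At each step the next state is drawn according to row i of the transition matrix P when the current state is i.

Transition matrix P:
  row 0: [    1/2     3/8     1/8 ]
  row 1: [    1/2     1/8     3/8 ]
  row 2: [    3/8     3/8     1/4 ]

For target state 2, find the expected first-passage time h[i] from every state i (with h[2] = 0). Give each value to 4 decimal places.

First-step conditioning: h[2] = 0; for i ≠ 2, h[i] = 1 + Σ_k P[i][k]·h[k].
  h[0] = 1 + 1/2·h[0] + 3/8·h[1]
  h[1] = 1 + 1/2·h[0] + 1/8·h[1]
Solving the 2×2 linear system over states ≠ 2 gives exactly h = [5, 4, 0] (h[2] = 0 is the target).

h = [5.0000, 4.0000, 0.0000]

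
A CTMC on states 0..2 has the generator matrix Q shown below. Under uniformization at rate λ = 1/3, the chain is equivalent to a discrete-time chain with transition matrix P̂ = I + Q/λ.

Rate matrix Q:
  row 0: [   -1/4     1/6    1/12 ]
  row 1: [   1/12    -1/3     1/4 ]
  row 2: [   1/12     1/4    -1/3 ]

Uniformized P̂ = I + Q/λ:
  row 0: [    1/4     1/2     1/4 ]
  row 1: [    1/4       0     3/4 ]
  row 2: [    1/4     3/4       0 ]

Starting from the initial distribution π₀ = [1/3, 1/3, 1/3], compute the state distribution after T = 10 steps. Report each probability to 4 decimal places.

π = [0.2500, 0.3911, 0.3589]

t=0: π = [0.3333, 0.3333, 0.3333]
t=1: π = [0.2500, 0.4167, 0.3333]
t=2: π = [0.2500, 0.3750, 0.3750]
t=3: π = [0.2500, 0.4063, 0.3438]
t=4: π = [0.2500, 0.3828, 0.3672]
t=5: π = [0.2500, 0.4004, 0.3496]
t=6: π = [0.2500, 0.3872, 0.3628]
t=7: π = [0.2500, 0.3971, 0.3529]
t=8: π = [0.2500, 0.3897, 0.3603]
t=9: π = [0.2500, 0.3952, 0.3548]
t=10: π = [0.2500, 0.3911, 0.3589]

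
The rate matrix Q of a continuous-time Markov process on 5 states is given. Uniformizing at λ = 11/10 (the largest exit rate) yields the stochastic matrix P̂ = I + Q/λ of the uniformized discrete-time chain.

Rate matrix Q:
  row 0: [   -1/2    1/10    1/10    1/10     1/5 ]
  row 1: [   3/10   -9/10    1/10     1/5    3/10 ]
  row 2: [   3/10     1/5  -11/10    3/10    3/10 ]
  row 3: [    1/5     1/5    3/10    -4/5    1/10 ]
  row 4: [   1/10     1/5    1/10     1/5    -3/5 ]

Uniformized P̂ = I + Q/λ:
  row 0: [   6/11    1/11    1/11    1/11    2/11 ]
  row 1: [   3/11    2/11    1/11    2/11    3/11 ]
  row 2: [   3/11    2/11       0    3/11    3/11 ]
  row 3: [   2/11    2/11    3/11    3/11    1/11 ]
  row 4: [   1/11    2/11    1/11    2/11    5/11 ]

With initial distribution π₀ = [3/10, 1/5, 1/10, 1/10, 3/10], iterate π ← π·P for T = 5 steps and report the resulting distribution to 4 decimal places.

t=0: π = [0.3000, 0.2000, 0.1000, 0.1000, 0.3000]
t=1: π = [0.2909, 0.1545, 0.1000, 0.1727, 0.2818]
t=2: π = [0.2851, 0.1554, 0.1132, 0.1802, 0.2661]
t=3: π = [0.2857, 0.1559, 0.1134, 0.1826, 0.2624]
t=4: π = [0.2863, 0.1558, 0.1138, 0.1827, 0.2613]
t=5: π = [0.2867, 0.1558, 0.1138, 0.1827, 0.2610]

π = [0.2867, 0.1558, 0.1138, 0.1827, 0.2610]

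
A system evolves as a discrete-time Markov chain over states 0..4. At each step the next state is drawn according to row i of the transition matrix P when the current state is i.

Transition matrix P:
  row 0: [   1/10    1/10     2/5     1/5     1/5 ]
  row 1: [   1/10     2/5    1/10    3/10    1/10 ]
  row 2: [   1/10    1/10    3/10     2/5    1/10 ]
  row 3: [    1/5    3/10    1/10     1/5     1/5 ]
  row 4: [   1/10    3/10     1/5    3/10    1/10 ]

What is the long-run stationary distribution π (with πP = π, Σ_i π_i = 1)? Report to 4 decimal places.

Balance equations π_j = Σ_i π_i·P[i][j]:
  π_0 = 1/10·π_0 + 1/10·π_1 + 1/10·π_2 + 1/5·π_3 + 1/10·π_4
  π_1 = 1/10·π_0 + 2/5·π_1 + 1/10·π_2 + 3/10·π_3 + 3/10·π_4
  π_2 = 2/5·π_0 + 1/10·π_1 + 3/10·π_2 + 1/10·π_3 + 1/5·π_4
  π_3 = 1/5·π_0 + 3/10·π_1 + 2/5·π_2 + 1/5·π_3 + 3/10·π_4
  normalize: π_0 + π_1 + π_2 + π_3 + π_4 = 1
Solving the linear system gives exactly π = [1130/8839, 2321/8839, 1684/8839, 2461/8839, 1243/8839].

π = [0.1278, 0.2626, 0.1905, 0.2784, 0.1406]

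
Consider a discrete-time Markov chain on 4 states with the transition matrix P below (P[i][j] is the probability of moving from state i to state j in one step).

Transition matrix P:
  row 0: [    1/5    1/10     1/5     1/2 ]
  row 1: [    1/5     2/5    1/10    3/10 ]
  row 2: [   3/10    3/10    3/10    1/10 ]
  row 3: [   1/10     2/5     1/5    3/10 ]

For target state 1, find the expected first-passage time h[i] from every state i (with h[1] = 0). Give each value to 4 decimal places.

h = [4.0449, 0.0000, 3.5955, 3.0337]

First-step conditioning: h[1] = 0; for i ≠ 1, h[i] = 1 + Σ_k P[i][k]·h[k].
  h[0] = 1 + 1/5·h[0] + 1/5·h[2] + 1/2·h[3]
  h[2] = 1 + 3/10·h[0] + 3/10·h[2] + 1/10·h[3]
  h[3] = 1 + 1/10·h[0] + 1/5·h[2] + 3/10·h[3]
Solving the 3×3 linear system over states ≠ 1 gives exactly h = [360/89, 0, 320/89, 270/89] (h[1] = 0 is the target).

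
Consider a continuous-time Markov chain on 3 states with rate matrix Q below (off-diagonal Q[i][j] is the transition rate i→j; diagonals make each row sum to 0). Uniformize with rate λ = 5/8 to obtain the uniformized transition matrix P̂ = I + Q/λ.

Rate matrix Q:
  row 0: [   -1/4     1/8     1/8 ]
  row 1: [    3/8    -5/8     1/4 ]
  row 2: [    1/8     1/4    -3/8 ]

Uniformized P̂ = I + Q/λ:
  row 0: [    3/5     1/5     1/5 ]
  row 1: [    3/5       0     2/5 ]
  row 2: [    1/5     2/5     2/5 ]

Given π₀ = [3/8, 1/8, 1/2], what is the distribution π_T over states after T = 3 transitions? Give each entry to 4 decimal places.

π = [0.4720, 0.2220, 0.3060]

t=0: π = [0.3750, 0.1250, 0.5000]
t=1: π = [0.4000, 0.2750, 0.3250]
t=2: π = [0.4700, 0.2100, 0.3200]
t=3: π = [0.4720, 0.2220, 0.3060]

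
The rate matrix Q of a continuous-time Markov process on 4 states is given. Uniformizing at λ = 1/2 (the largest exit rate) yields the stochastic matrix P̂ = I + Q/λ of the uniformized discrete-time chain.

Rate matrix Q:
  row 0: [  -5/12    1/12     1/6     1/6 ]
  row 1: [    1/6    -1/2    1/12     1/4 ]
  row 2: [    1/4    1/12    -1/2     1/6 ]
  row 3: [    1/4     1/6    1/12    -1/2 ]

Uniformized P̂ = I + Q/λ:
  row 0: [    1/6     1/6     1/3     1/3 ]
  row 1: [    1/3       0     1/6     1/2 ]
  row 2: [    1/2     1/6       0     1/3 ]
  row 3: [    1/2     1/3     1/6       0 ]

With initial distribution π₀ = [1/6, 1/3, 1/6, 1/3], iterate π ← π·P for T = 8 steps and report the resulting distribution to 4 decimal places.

π = [0.3523, 0.1818, 0.1932, 0.2727]

t=0: π = [0.1667, 0.3333, 0.1667, 0.3333]
t=1: π = [0.3889, 0.1667, 0.1667, 0.2778]
t=2: π = [0.3426, 0.1852, 0.2037, 0.2685]
t=3: π = [0.3549, 0.1806, 0.1898, 0.2747]
t=4: π = [0.3516, 0.1824, 0.1942, 0.2719]
t=5: π = [0.3524, 0.1816, 0.1929, 0.2731]
t=6: π = [0.3523, 0.1819, 0.1933, 0.2726]
t=7: π = [0.3523, 0.1818, 0.1932, 0.2728]
t=8: π = [0.3523, 0.1818, 0.1932, 0.2727]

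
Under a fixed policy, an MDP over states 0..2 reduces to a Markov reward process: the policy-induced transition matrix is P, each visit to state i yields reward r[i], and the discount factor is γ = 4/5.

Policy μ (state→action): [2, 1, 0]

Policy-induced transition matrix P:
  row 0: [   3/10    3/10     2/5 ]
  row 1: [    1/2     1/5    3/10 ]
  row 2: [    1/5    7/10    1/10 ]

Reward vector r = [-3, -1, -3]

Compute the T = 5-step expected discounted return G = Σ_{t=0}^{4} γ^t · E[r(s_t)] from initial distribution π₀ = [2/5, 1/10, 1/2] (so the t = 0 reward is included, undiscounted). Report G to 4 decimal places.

t=0: π = [0.4000, 0.1000, 0.5000], E[r] = -2.8000, γ^t·E[r] = -2.800000, running G = -2.800000
t=1: π = [0.2700, 0.4900, 0.2400], E[r] = -2.0200, γ^t·E[r] = -1.616000, running G = -4.416000
t=2: π = [0.3740, 0.3470, 0.2790], E[r] = -2.3060, γ^t·E[r] = -1.475840, running G = -5.891840
t=3: π = [0.3415, 0.3769, 0.2816], E[r] = -2.2462, γ^t·E[r] = -1.150054, running G = -7.041894
t=4: π = [0.3472, 0.3750, 0.2778], E[r] = -2.2501, γ^t·E[r] = -0.921641, running G = -7.963535

G = -7.9635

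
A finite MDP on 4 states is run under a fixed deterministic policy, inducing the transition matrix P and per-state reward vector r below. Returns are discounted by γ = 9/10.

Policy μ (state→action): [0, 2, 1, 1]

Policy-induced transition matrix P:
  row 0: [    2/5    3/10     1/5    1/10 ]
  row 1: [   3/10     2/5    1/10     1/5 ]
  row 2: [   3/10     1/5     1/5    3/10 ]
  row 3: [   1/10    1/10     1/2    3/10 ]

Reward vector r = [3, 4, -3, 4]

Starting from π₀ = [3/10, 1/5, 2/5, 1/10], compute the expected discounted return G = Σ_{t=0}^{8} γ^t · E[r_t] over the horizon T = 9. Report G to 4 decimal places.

t=0: π = [0.3000, 0.2000, 0.4000, 0.1000], E[r] = 0.9000, γ^t·E[r] = 0.900000, running G = 0.900000
t=1: π = [0.3100, 0.2600, 0.2100, 0.2200], E[r] = 2.2200, γ^t·E[r] = 1.998000, running G = 2.898000
t=2: π = [0.2870, 0.2610, 0.2400, 0.2120], E[r] = 2.0330, γ^t·E[r] = 1.646730, running G = 4.544730
t=3: π = [0.2863, 0.2597, 0.2375, 0.2165], E[r] = 2.0512, γ^t·E[r] = 1.495325, running G = 6.040055
t=4: π = [0.2853, 0.2589, 0.2390, 0.2168], E[r] = 2.0418, γ^t·E[r] = 1.339632, running G = 7.379686
t=5: π = [0.2852, 0.2586, 0.2391, 0.2170], E[r] = 2.0408, γ^t·E[r] = 1.205100, running G = 8.584787
t=6: π = [0.2851, 0.2585, 0.2392, 0.2171], E[r] = 2.0402, γ^t·E[r] = 1.084220, running G = 9.669006
t=7: π = [0.2851, 0.2585, 0.2393, 0.2171], E[r] = 2.0400, γ^t·E[r] = 0.975715, running G = 10.644721
t=8: π = [0.2851, 0.2585, 0.2393, 0.2171], E[r] = 2.0399, γ^t·E[r] = 0.878115, running G = 11.522836

G = 11.5228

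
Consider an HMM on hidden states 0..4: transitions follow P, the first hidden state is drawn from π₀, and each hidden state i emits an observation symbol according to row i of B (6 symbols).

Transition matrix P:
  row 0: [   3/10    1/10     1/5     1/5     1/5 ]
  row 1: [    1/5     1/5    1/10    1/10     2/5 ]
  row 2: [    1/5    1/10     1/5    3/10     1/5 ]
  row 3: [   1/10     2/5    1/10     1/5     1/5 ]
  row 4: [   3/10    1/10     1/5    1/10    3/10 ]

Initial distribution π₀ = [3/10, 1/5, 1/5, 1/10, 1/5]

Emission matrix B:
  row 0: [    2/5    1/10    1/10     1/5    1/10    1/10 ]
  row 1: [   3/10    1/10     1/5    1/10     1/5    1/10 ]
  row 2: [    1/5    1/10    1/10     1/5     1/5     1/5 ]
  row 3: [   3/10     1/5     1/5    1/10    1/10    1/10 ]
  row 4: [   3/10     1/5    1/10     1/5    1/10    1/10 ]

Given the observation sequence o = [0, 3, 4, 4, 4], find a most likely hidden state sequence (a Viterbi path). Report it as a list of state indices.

t=0: δ = [1.200e-01, 6.000e-02, 4.000e-02, 3.000e-02, 6.000e-02]  (obs o_0=0)
t=1: δ = [7.200e-03, 1.200e-03, 4.800e-03, 2.400e-03, 4.800e-03]  ψ = [0, 0, 0, 0, 0]  (obs o_1=3)
t=2: δ = [2.160e-04, 1.920e-04, 2.880e-04, 1.440e-04, 1.440e-04]  ψ = [0, 3, 0, 0, 0]  (obs o_2=4)
t=3: δ = [6.480e-06, 1.152e-05, 1.152e-05, 8.640e-06, 7.680e-06]  ψ = [0, 3, 2, 2, 1]  (obs o_3=4)
t=4: δ = [2.304e-07, 6.912e-07, 4.608e-07, 3.456e-07, 4.608e-07]  ψ = [1, 3, 2, 2, 1]  (obs o_4=4)
backtrack: best end state = 1; path = [0, 0, 2, 3, 1]

path = [0, 0, 2, 3, 1]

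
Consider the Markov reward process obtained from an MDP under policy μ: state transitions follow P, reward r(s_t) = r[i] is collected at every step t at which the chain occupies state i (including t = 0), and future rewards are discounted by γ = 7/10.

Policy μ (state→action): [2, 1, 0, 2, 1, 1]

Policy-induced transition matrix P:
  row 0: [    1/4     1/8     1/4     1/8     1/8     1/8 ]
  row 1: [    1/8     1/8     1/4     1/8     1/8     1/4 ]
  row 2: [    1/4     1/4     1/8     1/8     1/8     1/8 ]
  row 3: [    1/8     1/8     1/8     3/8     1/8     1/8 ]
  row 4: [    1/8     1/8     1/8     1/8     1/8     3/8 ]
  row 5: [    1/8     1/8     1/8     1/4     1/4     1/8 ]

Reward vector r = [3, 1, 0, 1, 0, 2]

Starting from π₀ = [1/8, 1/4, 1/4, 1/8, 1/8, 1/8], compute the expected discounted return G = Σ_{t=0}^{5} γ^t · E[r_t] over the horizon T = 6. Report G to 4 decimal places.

G = 3.3443

t=0: π = [0.1250, 0.2500, 0.2500, 0.1250, 0.1250, 0.1250], E[r] = 1.0000, γ^t·E[r] = 1.000000, running G = 1.000000
t=1: π = [0.1719, 0.1563, 0.1719, 0.1719, 0.1406, 0.1875], E[r] = 1.2188, γ^t·E[r] = 0.853125, running G = 1.853125
t=2: π = [0.1680, 0.1465, 0.1660, 0.1914, 0.1484, 0.1797], E[r] = 1.2012, γ^t·E[r] = 0.588574, running G = 2.441699
t=3: π = [0.1667, 0.1458, 0.1643, 0.1953, 0.1475, 0.1804], E[r] = 1.2021, γ^t·E[r] = 0.412337, running G = 2.854036
t=4: π = [0.1664, 0.1455, 0.1641, 0.1964, 0.1476, 0.1801], E[r] = 1.2012, γ^t·E[r] = 0.288416, running G = 3.142452
t=5: π = [0.1663, 0.1455, 0.1640, 0.1966, 0.1475, 0.1801], E[r] = 1.2012, γ^t·E[r] = 0.201884, running G = 3.344336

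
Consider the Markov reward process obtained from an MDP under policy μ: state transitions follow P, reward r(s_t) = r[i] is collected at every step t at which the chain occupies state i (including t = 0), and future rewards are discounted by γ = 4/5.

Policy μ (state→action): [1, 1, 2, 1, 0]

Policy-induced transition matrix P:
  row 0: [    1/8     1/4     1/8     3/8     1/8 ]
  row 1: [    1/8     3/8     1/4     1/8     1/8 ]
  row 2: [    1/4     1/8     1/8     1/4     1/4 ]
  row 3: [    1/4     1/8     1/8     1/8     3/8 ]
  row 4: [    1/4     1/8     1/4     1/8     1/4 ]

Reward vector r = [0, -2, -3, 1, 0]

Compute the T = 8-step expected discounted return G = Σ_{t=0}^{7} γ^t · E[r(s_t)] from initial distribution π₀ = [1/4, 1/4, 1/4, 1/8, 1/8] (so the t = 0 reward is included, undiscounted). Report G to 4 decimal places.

G = -3.4604

t=0: π = [0.2500, 0.2500, 0.2500, 0.1250, 0.1250], E[r] = -1.1250, γ^t·E[r] = -1.125000, running G = -1.125000
t=1: π = [0.1875, 0.2188, 0.1719, 0.2188, 0.2031], E[r] = -0.7344, γ^t·E[r] = -0.587500, running G = -1.712500
t=2: π = [0.1992, 0.2031, 0.1777, 0.1934, 0.2266], E[r] = -0.7461, γ^t·E[r] = -0.477500, running G = -2.190000
t=3: π = [0.1997, 0.2007, 0.1787, 0.1970, 0.2239], E[r] = -0.7405, γ^t·E[r] = -0.379125, running G = -2.569125
t=4: π = [0.2000, 0.2001, 0.1781, 0.1973, 0.2246], E[r] = -0.7372, γ^t·E[r] = -0.301963, running G = -2.871088
t=5: π = [0.2000, 0.2000, 0.1781, 0.1972, 0.2246], E[r] = -0.7371, γ^t·E[r] = -0.241525, running G = -3.112613
t=6: π = [0.2000, 0.2000, 0.1781, 0.1973, 0.2247], E[r] = -0.7370, γ^t·E[r] = -0.193202, running G = -3.305814
t=7: π = [0.2000, 0.2000, 0.1781, 0.1973, 0.2247], E[r] = -0.7370, γ^t·E[r] = -0.154558, running G = -3.460372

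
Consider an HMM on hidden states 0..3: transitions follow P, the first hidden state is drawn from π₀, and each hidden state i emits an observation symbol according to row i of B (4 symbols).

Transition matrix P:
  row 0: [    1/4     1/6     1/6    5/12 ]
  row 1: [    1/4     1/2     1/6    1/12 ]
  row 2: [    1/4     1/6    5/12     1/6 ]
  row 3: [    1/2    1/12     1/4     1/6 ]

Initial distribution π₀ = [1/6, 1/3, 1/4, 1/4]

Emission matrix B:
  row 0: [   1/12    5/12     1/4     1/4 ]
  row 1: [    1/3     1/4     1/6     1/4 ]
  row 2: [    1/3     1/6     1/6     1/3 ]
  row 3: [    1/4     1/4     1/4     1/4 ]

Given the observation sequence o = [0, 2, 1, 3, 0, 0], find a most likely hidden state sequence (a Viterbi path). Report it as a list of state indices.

t=0: δ = [1.389e-02, 1.111e-01, 8.333e-02, 6.250e-02]  (obs o_0=0)
t=1: δ = [7.812e-03, 9.259e-03, 5.787e-03, 3.472e-03]  ψ = [3, 1, 2, 2]  (obs o_1=2)
t=2: δ = [9.645e-04, 1.157e-03, 4.019e-04, 8.138e-04]  ψ = [1, 1, 2, 0]  (obs o_2=1)
t=3: δ = [1.017e-04, 1.447e-04, 6.782e-05, 1.005e-04]  ψ = [3, 1, 3, 0]  (obs o_3=3)
t=4: δ = [4.186e-06, 2.411e-05, 9.419e-06, 1.060e-05]  ψ = [3, 1, 2, 0]  (obs o_4=0)
t=5: δ = [5.023e-07, 4.019e-06, 1.340e-06, 5.023e-07]  ψ = [1, 1, 1, 1]  (obs o_5=0)
backtrack: best end state = 1; path = [1, 1, 1, 1, 1, 1]

path = [1, 1, 1, 1, 1, 1]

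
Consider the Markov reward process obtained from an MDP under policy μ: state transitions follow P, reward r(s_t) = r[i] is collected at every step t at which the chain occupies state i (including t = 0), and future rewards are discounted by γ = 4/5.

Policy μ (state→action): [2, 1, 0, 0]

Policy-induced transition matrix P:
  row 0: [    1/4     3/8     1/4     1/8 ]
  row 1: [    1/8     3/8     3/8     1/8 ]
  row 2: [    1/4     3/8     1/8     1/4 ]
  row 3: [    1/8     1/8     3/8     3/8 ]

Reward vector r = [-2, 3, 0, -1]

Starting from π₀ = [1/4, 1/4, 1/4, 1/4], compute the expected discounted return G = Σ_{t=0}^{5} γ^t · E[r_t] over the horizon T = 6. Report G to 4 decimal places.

G = 0.9977

t=0: π = [0.2500, 0.2500, 0.2500, 0.2500], E[r] = 0.0000, γ^t·E[r] = 0.000000, running G = 0.000000
t=1: π = [0.1875, 0.3125, 0.2813, 0.2188], E[r] = 0.3438, γ^t·E[r] = 0.275000, running G = 0.275000
t=2: π = [0.1836, 0.3203, 0.2813, 0.2148], E[r] = 0.3789, γ^t·E[r] = 0.242500, running G = 0.517500
t=3: π = [0.1831, 0.3213, 0.2817, 0.2139], E[r] = 0.3838, γ^t·E[r] = 0.196500, running G = 0.714000
t=4: π = [0.1831, 0.3215, 0.2817, 0.2137], E[r] = 0.3847, γ^t·E[r] = 0.157575, running G = 0.871575
t=5: π = [0.1831, 0.3216, 0.2817, 0.2136], E[r] = 0.3849, γ^t·E[r] = 0.126128, running G = 0.997703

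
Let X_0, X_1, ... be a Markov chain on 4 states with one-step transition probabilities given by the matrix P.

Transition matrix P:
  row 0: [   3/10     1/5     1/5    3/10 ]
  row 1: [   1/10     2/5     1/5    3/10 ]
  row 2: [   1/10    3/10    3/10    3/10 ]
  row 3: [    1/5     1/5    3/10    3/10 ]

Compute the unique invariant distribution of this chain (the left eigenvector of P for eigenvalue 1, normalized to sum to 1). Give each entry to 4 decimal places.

π = [0.1625, 0.2819, 0.2556, 0.3000]

Balance equations π_j = Σ_i π_i·P[i][j]:
  π_0 = 3/10·π_0 + 1/10·π_1 + 1/10·π_2 + 1/5·π_3
  π_1 = 1/5·π_0 + 2/5·π_1 + 3/10·π_2 + 1/5·π_3
  π_2 = 1/5·π_0 + 1/5·π_1 + 3/10·π_2 + 3/10·π_3
  normalize: π_0 + π_1 + π_2 + π_3 = 1
Solving the linear system gives exactly π = [13/80, 203/720, 23/90, 3/10].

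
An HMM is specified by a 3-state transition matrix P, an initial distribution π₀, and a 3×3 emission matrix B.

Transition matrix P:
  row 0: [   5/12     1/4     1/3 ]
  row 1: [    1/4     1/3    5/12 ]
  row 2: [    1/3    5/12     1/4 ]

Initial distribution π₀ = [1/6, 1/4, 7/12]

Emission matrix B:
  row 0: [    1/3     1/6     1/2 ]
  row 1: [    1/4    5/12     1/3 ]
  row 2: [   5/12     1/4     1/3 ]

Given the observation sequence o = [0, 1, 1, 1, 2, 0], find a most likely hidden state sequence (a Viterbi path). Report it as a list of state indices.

path = [2, 1, 1, 1, 1, 2]

t=0: δ = [5.556e-02, 6.250e-02, 2.431e-01]  (obs o_0=0)
t=1: δ = [1.350e-02, 4.220e-02, 1.519e-02]  ψ = [2, 2, 2]  (obs o_1=1)
t=2: δ = [1.758e-03, 5.861e-03, 4.396e-03]  ψ = [1, 1, 1]  (obs o_2=1)
t=3: δ = [2.442e-04, 8.140e-04, 6.105e-04]  ψ = [1, 1, 1]  (obs o_3=1)
t=4: δ = [1.017e-04, 9.044e-05, 1.131e-04]  ψ = [1, 1, 1]  (obs o_4=2)
t=5: δ = [1.413e-05, 1.178e-05, 1.570e-05]  ψ = [0, 2, 1]  (obs o_5=0)
backtrack: best end state = 2; path = [2, 1, 1, 1, 1, 2]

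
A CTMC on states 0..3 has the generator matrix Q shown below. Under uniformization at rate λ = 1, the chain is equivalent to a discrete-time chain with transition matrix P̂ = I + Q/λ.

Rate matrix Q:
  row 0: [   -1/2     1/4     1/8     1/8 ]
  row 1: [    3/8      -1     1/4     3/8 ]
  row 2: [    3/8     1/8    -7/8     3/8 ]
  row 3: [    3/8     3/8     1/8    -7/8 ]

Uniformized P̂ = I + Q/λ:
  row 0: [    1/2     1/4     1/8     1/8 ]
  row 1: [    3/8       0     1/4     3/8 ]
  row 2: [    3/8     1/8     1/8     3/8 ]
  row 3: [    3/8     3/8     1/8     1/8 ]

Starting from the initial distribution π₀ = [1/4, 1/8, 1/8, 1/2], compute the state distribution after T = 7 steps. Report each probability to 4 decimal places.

π = [0.4286, 0.2064, 0.1508, 0.2143]

t=0: π = [0.2500, 0.1250, 0.1250, 0.5000]
t=1: π = [0.4063, 0.2656, 0.1406, 0.1875]
t=2: π = [0.4258, 0.1895, 0.1582, 0.2266]
t=3: π = [0.4282, 0.2112, 0.1487, 0.2119]
t=4: π = [0.4285, 0.2051, 0.1514, 0.2150]
t=5: π = [0.4286, 0.2067, 0.1506, 0.2141]
t=6: π = [0.4286, 0.2063, 0.1508, 0.2143]
t=7: π = [0.4286, 0.2064, 0.1508, 0.2143]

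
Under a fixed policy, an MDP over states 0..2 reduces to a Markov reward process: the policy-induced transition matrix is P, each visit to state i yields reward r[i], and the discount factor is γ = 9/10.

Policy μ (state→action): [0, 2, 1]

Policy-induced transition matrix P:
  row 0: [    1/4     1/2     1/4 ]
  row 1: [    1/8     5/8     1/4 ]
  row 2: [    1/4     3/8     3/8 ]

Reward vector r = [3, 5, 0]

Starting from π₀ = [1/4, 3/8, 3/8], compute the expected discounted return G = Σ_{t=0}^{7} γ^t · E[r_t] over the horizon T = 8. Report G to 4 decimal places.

G = 17.5703

t=0: π = [0.2500, 0.3750, 0.3750], E[r] = 2.6250, γ^t·E[r] = 2.625000, running G = 2.625000
t=1: π = [0.2031, 0.5000, 0.2969], E[r] = 3.1094, γ^t·E[r] = 2.798438, running G = 5.423438
t=2: π = [0.1875, 0.5254, 0.2871], E[r] = 3.1895, γ^t·E[r] = 2.583457, running G = 8.006895
t=3: π = [0.1843, 0.5298, 0.2859], E[r] = 3.2019, γ^t·E[r] = 2.334188, running G = 10.341083
t=4: π = [0.1838, 0.5305, 0.2857], E[r] = 3.2038, γ^t·E[r] = 2.101991, running G = 12.443074
t=5: π = [0.1837, 0.5306, 0.2857], E[r] = 3.2040, γ^t·E[r] = 1.891952, running G = 14.335025
t=6: π = [0.1837, 0.5306, 0.2857], E[r] = 3.2041, γ^t·E[r] = 1.702777, running G = 16.037802
t=7: π = [0.1837, 0.5306, 0.2857], E[r] = 3.2041, γ^t·E[r] = 1.532502, running G = 17.570304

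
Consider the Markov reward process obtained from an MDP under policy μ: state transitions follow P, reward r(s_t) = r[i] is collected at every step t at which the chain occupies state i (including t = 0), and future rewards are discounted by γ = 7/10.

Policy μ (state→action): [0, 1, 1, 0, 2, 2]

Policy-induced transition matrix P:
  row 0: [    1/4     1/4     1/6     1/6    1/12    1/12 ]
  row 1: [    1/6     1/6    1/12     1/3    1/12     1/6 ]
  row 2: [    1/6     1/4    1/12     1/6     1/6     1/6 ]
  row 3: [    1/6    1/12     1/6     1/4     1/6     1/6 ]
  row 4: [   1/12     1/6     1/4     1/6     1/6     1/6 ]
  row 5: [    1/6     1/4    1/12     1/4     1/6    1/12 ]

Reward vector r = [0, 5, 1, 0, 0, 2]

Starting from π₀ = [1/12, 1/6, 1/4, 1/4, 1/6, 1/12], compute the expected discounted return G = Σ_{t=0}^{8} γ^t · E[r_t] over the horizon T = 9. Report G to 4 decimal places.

t=0: π = [0.0833, 0.1667, 0.2500, 0.2500, 0.1667, 0.0833], E[r] = 1.2500, γ^t·E[r] = 1.250000, running G = 1.250000
t=1: π = [0.1597, 0.1806, 0.1389, 0.2222, 0.1458, 0.1528], E[r] = 1.3472, γ^t·E[r] = 0.943056, running G = 2.193056
t=2: π = [0.1678, 0.1858, 0.1395, 0.2280, 0.1383, 0.1406], E[r] = 1.3495, γ^t·E[r] = 0.661273, running G = 2.854329
t=3: π = [0.1691, 0.1850, 0.1394, 0.2283, 0.1372, 0.1410], E[r] = 1.3463, γ^t·E[r] = 0.461766, running G = 3.316095
t=4: π = [0.1693, 0.1851, 0.1393, 0.2283, 0.1372, 0.1408], E[r] = 1.3464, γ^t·E[r] = 0.323280, running G = 3.639375
t=5: π = [0.1693, 0.1851, 0.1393, 0.2283, 0.1371, 0.1408], E[r] = 1.3465, γ^t·E[r] = 0.226301, running G = 3.865676
t=6: π = [0.1694, 0.1851, 0.1393, 0.2283, 0.1371, 0.1408], E[r] = 1.3465, γ^t·E[r] = 0.158411, running G = 4.024087
t=7: π = [0.1694, 0.1851, 0.1393, 0.2283, 0.1371, 0.1408], E[r] = 1.3465, γ^t·E[r] = 0.110888, running G = 4.134974
t=8: π = [0.1694, 0.1851, 0.1393, 0.2283, 0.1371, 0.1408], E[r] = 1.3465, γ^t·E[r] = 0.077621, running G = 4.212596

G = 4.2126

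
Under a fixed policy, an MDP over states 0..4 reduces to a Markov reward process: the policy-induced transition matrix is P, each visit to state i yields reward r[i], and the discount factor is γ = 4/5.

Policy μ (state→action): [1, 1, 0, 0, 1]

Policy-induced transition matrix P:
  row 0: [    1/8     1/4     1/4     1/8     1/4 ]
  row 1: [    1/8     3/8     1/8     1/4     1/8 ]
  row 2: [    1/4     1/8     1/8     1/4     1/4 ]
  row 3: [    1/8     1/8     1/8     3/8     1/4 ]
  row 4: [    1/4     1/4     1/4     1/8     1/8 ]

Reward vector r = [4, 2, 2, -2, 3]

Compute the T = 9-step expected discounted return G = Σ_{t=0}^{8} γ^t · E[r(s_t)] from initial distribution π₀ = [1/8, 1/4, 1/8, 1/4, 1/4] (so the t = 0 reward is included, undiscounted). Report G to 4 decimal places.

t=0: π = [0.1250, 0.2500, 0.1250, 0.2500, 0.2500], E[r] = 1.5000, γ^t·E[r] = 1.500000, running G = 1.500000
t=1: π = [0.1719, 0.2344, 0.1719, 0.2344, 0.1875], E[r] = 1.5938, γ^t·E[r] = 1.275000, running G = 2.775000
t=2: π = [0.1699, 0.2285, 0.1699, 0.2344, 0.1973], E[r] = 1.5996, γ^t·E[r] = 1.023750, running G = 3.798750
t=3: π = [0.1709, 0.2280, 0.1709, 0.2334, 0.1968], E[r] = 1.6050, γ^t·E[r] = 0.821750, running G = 4.620500
t=4: π = [0.1710, 0.2280, 0.1710, 0.2332, 0.1969], E[r] = 1.6060, γ^t·E[r] = 0.657800, running G = 5.278300
t=5: π = [0.1710, 0.2280, 0.1710, 0.2332, 0.1969], E[r] = 1.6062, γ^t·E[r] = 0.526313, running G = 5.804613
t=6: π = [0.1710, 0.2280, 0.1710, 0.2332, 0.1969], E[r] = 1.6062, γ^t·E[r] = 0.421059, running G = 6.225672
t=7: π = [0.1710, 0.2280, 0.1710, 0.2332, 0.1969], E[r] = 1.6062, γ^t·E[r] = 0.336848, running G = 6.562520
t=8: π = [0.1710, 0.2280, 0.1710, 0.2332, 0.1969], E[r] = 1.6062, γ^t·E[r] = 0.269479, running G = 6.831998

G = 6.8320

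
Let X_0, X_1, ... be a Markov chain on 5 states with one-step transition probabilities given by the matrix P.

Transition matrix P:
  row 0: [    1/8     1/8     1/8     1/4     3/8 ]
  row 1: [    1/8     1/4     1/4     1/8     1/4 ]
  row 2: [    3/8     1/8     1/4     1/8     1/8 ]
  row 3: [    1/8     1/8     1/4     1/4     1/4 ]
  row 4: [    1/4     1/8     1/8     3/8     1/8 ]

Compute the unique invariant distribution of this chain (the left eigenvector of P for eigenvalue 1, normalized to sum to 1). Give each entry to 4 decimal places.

π = [0.2021, 0.1429, 0.1969, 0.2354, 0.2228]

Balance equations π_j = Σ_i π_i·P[i][j]:
  π_0 = 1/8·π_0 + 1/8·π_1 + 3/8·π_2 + 1/8·π_3 + 1/4·π_4
  π_1 = 1/8·π_0 + 1/4·π_1 + 1/8·π_2 + 1/8·π_3 + 1/8·π_4
  π_2 = 1/8·π_0 + 1/4·π_1 + 1/4·π_2 + 1/4·π_3 + 1/8·π_4
  π_3 = 1/4·π_0 + 1/8·π_1 + 1/8·π_2 + 1/4·π_3 + 3/8·π_4
  normalize: π_0 + π_1 + π_2 + π_3 + π_4 = 1
Solving the linear system gives exactly π = [39/193, 1/7, 38/193, 318/1351, 43/193].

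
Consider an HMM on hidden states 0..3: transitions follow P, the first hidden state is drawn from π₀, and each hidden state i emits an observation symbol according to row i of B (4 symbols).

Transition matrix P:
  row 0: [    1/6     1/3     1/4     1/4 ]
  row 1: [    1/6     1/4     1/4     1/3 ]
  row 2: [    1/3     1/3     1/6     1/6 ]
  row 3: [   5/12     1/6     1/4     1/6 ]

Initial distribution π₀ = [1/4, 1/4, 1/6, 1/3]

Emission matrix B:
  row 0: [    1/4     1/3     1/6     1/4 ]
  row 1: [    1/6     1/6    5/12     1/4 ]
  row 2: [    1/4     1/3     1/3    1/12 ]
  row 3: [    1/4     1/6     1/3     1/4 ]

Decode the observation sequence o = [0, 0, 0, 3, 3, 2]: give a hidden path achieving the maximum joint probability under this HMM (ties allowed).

path = [3, 0, 1, 3, 0, 1]

t=0: δ = [6.250e-02, 4.167e-02, 4.167e-02, 8.333e-02]  (obs o_0=0)
t=1: δ = [8.681e-03, 3.472e-03, 5.208e-03, 3.906e-03]  ψ = [3, 0, 3, 0]  (obs o_1=0)
t=2: δ = [4.340e-04, 4.823e-04, 5.425e-04, 5.425e-04]  ψ = [2, 0, 0, 0]  (obs o_2=0)
t=3: δ = [5.651e-05, 4.521e-05, 1.130e-05, 4.019e-05]  ψ = [3, 2, 3, 1]  (obs o_3=3)
t=4: δ = [4.186e-06, 4.710e-06, 1.177e-06, 3.768e-06]  ψ = [3, 0, 0, 1]  (obs o_4=3)
t=5: δ = [2.616e-07, 5.814e-07, 3.925e-07, 5.233e-07]  ψ = [3, 0, 1, 1]  (obs o_5=2)
backtrack: best end state = 1; path = [3, 0, 1, 3, 0, 1]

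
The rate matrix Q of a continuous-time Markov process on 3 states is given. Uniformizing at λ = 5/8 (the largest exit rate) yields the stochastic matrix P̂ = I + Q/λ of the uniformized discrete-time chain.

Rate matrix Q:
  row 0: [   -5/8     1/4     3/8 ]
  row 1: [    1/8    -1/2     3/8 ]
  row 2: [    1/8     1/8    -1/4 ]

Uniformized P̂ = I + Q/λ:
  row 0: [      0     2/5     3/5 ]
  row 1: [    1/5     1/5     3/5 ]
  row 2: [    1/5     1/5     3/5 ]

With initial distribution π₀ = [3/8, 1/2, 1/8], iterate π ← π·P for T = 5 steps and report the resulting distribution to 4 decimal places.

t=0: π = [0.3750, 0.5000, 0.1250]
t=1: π = [0.1250, 0.2750, 0.6000]
t=2: π = [0.1750, 0.2250, 0.6000]
t=3: π = [0.1650, 0.2350, 0.6000]
t=4: π = [0.1670, 0.2330, 0.6000]
t=5: π = [0.1666, 0.2334, 0.6000]

π = [0.1666, 0.2334, 0.6000]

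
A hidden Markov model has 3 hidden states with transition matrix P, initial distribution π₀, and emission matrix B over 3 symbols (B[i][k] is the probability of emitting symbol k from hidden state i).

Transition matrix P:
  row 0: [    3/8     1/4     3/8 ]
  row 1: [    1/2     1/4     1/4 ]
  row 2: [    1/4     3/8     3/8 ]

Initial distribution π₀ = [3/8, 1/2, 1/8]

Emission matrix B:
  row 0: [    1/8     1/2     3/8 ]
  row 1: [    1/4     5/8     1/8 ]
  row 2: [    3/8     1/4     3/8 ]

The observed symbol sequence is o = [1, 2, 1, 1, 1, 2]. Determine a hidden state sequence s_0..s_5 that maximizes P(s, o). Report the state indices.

t=0: δ = [1.875e-01, 3.125e-01, 3.125e-02]  (obs o_0=1)
t=1: δ = [5.859e-02, 9.766e-03, 2.930e-02]  ψ = [1, 1, 1]  (obs o_1=2)
t=2: δ = [1.099e-02, 9.155e-03, 5.493e-03]  ψ = [0, 0, 0]  (obs o_2=1)
t=3: δ = [2.289e-03, 1.717e-03, 1.030e-03]  ψ = [1, 0, 0]  (obs o_3=1)
t=4: δ = [4.292e-04, 3.576e-04, 2.146e-04]  ψ = [0, 0, 0]  (obs o_4=1)
t=5: δ = [6.706e-05, 1.341e-05, 6.035e-05]  ψ = [1, 0, 0]  (obs o_5=2)
backtrack: best end state = 0; path = [1, 0, 1, 0, 1, 0]

path = [1, 0, 1, 0, 1, 0]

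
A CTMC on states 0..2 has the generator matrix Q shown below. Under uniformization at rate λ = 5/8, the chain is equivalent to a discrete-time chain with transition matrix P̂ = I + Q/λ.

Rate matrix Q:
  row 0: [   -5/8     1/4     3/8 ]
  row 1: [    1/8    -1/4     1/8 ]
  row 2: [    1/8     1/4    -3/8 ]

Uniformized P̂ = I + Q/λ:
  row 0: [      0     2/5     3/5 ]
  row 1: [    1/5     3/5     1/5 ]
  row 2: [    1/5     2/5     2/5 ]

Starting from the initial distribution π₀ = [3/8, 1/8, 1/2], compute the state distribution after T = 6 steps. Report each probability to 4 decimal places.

t=0: π = [0.3750, 0.1250, 0.5000]
t=1: π = [0.1250, 0.4250, 0.4500]
t=2: π = [0.1750, 0.4850, 0.3400]
t=3: π = [0.1650, 0.4970, 0.3380]
t=4: π = [0.1670, 0.4994, 0.3336]
t=5: π = [0.1666, 0.4999, 0.3335]
t=6: π = [0.1667, 0.5000, 0.3333]

π = [0.1667, 0.5000, 0.3333]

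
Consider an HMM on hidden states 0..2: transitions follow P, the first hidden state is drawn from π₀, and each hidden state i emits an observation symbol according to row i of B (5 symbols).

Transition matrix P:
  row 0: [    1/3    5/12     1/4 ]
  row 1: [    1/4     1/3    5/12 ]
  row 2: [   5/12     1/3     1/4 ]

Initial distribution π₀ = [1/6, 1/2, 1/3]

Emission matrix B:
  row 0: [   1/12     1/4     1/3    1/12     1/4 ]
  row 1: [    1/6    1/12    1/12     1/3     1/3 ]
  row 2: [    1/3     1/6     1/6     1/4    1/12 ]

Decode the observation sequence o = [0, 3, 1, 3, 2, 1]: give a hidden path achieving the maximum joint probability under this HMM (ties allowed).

t=0: δ = [1.389e-02, 8.333e-02, 1.111e-01]  (obs o_0=0)
t=1: δ = [3.858e-03, 1.235e-02, 8.681e-03]  ψ = [2, 2, 1]  (obs o_1=3)
t=2: δ = [9.042e-04, 3.429e-04, 8.573e-04]  ψ = [2, 1, 1]  (obs o_2=1)
t=3: δ = [2.977e-05, 1.256e-04, 5.651e-05]  ψ = [2, 0, 0]  (obs o_3=3)
t=4: δ = [1.047e-05, 3.489e-06, 8.721e-06]  ψ = [1, 1, 1]  (obs o_4=2)
t=5: δ = [9.085e-07, 3.634e-07, 4.361e-07]  ψ = [2, 0, 0]  (obs o_5=1)
backtrack: best end state = 0; path = [1, 2, 0, 1, 2, 0]

path = [1, 2, 0, 1, 2, 0]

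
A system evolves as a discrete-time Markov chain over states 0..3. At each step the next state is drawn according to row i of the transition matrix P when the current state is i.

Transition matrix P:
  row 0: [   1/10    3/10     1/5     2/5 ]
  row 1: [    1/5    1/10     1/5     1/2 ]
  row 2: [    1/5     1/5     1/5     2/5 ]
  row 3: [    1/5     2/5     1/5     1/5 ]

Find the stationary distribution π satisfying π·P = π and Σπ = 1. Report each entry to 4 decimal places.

Balance equations π_j = Σ_i π_i·P[i][j]:
  π_0 = 1/10·π_0 + 1/5·π_1 + 1/5·π_2 + 1/5·π_3
  π_1 = 3/10·π_0 + 1/10·π_1 + 1/5·π_2 + 2/5·π_3
  π_2 = 1/5·π_0 + 1/5·π_1 + 1/5·π_2 + 1/5·π_3
  normalize: π_0 + π_1 + π_2 + π_3 = 1
Solving the linear system gives exactly π = [2/11, 188/715, 1/5, 254/715].

π = [0.1818, 0.2629, 0.2000, 0.3552]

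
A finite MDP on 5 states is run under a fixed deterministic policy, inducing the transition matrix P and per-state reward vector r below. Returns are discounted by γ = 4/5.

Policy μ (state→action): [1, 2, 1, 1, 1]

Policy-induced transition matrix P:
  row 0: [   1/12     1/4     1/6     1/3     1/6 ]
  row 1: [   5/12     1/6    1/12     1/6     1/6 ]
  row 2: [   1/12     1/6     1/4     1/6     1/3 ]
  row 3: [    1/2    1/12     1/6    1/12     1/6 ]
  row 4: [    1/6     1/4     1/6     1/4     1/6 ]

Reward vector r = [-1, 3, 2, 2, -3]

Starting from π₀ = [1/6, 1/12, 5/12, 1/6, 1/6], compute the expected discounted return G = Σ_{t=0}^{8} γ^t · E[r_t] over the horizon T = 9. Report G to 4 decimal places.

t=0: π = [0.1667, 0.0833, 0.4167, 0.1667, 0.1667], E[r] = 0.7500, γ^t·E[r] = 0.750000, running G = 0.750000
t=1: π = [0.1944, 0.1806, 0.1944, 0.1944, 0.2361], E[r] = 0.4167, γ^t·E[r] = 0.333333, running G = 1.083333
t=2: π = [0.2442, 0.1863, 0.1678, 0.2025, 0.1991], E[r] = 0.4583, γ^t·E[r] = 0.293333, running G = 1.376667
t=3: π = [0.2464, 0.1867, 0.1651, 0.2071, 0.1946], E[r] = 0.4742, γ^t·E[r] = 0.242815, running G = 1.619481
t=4: π = [0.2481, 0.1862, 0.1649, 0.2067, 0.1942], E[r] = 0.4710, γ^t·E[r] = 0.192919, running G = 1.812400
t=5: π = [0.2477, 0.1863, 0.1649, 0.2070, 0.1941], E[r] = 0.4725, γ^t·E[r] = 0.154824, running G = 1.967224
t=6: π = [0.2478, 0.1862, 0.1649, 0.2069, 0.1941], E[r] = 0.4720, γ^t·E[r] = 0.123719, running G = 2.090943
t=7: π = [0.2478, 0.1863, 0.1649, 0.2069, 0.1941], E[r] = 0.4721, γ^t·E[r] = 0.099016, running G = 2.189959
t=8: π = [0.2478, 0.1863, 0.1649, 0.2069, 0.1941], E[r] = 0.4721, γ^t·E[r] = 0.079201, running G = 2.269160

G = 2.2692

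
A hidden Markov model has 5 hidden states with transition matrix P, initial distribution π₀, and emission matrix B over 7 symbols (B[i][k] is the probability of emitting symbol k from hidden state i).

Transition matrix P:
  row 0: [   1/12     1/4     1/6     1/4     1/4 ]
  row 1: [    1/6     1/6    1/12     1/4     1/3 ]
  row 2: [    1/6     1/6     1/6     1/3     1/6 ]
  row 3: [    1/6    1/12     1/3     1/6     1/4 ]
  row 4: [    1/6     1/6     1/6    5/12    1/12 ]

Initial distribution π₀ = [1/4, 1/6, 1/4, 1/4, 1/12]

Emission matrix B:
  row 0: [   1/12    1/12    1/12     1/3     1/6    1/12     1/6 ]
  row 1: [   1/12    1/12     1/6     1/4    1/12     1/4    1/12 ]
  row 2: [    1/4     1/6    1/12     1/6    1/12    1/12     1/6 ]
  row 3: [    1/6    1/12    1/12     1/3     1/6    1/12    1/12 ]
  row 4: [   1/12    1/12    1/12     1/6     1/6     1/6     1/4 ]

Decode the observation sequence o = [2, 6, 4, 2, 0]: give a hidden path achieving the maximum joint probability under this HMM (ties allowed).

path = [1, 4, 3, 2, 3]

t=0: δ = [2.083e-02, 2.778e-02, 2.083e-02, 2.083e-02, 6.944e-03]  (obs o_0=2)
t=1: δ = [7.716e-04, 4.340e-04, 1.157e-03, 5.787e-04, 2.315e-03]  ψ = [1, 0, 3, 1, 1]  (obs o_1=6)
t=2: δ = [6.430e-05, 3.215e-05, 3.215e-05, 1.608e-04, 3.215e-05]  ψ = [4, 4, 4, 4, 0]  (obs o_2=4)
t=3: δ = [2.233e-06, 2.679e-06, 4.465e-06, 2.233e-06, 3.349e-06]  ψ = [3, 0, 3, 3, 3]  (obs o_3=2)
t=4: δ = [6.202e-08, 6.202e-08, 1.861e-07, 2.481e-07, 7.442e-08]  ψ = [2, 2, 2, 2, 1]  (obs o_4=0)
backtrack: best end state = 3; path = [1, 4, 3, 2, 3]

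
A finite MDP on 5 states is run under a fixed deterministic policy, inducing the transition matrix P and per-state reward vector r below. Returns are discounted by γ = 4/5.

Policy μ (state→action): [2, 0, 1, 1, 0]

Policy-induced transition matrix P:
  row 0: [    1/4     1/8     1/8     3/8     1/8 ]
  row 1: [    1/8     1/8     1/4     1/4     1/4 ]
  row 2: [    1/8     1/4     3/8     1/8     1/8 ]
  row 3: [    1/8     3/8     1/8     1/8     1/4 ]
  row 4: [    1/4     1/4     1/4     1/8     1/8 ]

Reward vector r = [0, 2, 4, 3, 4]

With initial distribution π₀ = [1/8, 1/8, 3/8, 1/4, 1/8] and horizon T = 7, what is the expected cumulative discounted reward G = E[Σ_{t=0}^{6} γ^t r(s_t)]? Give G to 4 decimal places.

G = 10.9434

t=0: π = [0.1250, 0.1250, 0.3750, 0.2500, 0.1250], E[r] = 3.0000, γ^t·E[r] = 3.000000, running G = 3.000000
t=1: π = [0.1563, 0.2500, 0.2500, 0.1719, 0.1719], E[r] = 2.7031, γ^t·E[r] = 2.162500, running G = 5.162500
t=2: π = [0.1660, 0.2207, 0.2402, 0.1953, 0.1777], E[r] = 2.6992, γ^t·E[r] = 1.727500, running G = 6.890000
t=3: π = [0.1680, 0.2261, 0.2349, 0.1941, 0.1770], E[r] = 2.6819, γ^t·E[r] = 1.373125, running G = 8.263125
t=4: π = [0.1681, 0.2250, 0.2341, 0.1953, 0.1775], E[r] = 2.6823, γ^t·E[r] = 1.098650, running G = 9.361775
t=5: π = [0.1682, 0.2253, 0.2338, 0.1952, 0.1775], E[r] = 2.6815, γ^t·E[r] = 0.878671, running G = 10.240446
t=6: π = [0.1682, 0.2252, 0.2338, 0.1952, 0.1776], E[r] = 2.6815, γ^t·E[r] = 0.702939, running G = 10.943386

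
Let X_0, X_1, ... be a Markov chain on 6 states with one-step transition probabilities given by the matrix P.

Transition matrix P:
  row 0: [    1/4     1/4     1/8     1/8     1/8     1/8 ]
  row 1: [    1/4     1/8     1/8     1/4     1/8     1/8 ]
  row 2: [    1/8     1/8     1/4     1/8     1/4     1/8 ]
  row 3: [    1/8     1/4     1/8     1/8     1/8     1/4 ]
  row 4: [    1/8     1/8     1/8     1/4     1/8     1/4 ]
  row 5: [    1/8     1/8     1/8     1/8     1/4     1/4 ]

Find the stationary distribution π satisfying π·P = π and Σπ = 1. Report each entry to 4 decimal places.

π = [0.1667, 0.1667, 0.1429, 0.1667, 0.1667, 0.1905]

Balance equations π_j = Σ_i π_i·P[i][j]:
  π_0 = 1/4·π_0 + 1/4·π_1 + 1/8·π_2 + 1/8·π_3 + 1/8·π_4 + 1/8·π_5
  π_1 = 1/4·π_0 + 1/8·π_1 + 1/8·π_2 + 1/4·π_3 + 1/8·π_4 + 1/8·π_5
  π_2 = 1/8·π_0 + 1/8·π_1 + 1/4·π_2 + 1/8·π_3 + 1/8·π_4 + 1/8·π_5
  π_3 = 1/8·π_0 + 1/4·π_1 + 1/8·π_2 + 1/8·π_3 + 1/4·π_4 + 1/8·π_5
  π_4 = 1/8·π_0 + 1/8·π_1 + 1/4·π_2 + 1/8·π_3 + 1/8·π_4 + 1/4·π_5
  normalize: π_0 + π_1 + π_2 + π_3 + π_4 + π_5 = 1
Solving the linear system gives exactly π = [1/6, 1/6, 1/7, 1/6, 1/6, 4/21].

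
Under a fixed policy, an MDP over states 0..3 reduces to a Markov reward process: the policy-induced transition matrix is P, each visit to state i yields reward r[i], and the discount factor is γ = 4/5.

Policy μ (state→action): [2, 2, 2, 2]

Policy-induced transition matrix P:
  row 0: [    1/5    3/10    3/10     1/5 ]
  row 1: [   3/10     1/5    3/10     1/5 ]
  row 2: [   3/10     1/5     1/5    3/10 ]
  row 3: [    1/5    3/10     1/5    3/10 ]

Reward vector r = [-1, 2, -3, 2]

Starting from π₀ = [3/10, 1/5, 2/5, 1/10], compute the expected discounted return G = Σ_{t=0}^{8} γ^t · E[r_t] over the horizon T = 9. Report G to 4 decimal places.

G = -0.9222

t=0: π = [0.3000, 0.2000, 0.4000, 0.1000], E[r] = -0.9000, γ^t·E[r] = -0.900000, running G = -0.900000
t=1: π = [0.2600, 0.2400, 0.2500, 0.2500], E[r] = -0.0300, γ^t·E[r] = -0.024000, running G = -0.924000
t=2: π = [0.2490, 0.2510, 0.2500, 0.2500], E[r] = 0.0030, γ^t·E[r] = 0.001920, running G = -0.922080
t=3: π = [0.2501, 0.2499, 0.2500, 0.2500], E[r] = -0.0003, γ^t·E[r] = -0.000154, running G = -0.922234
t=4: π = [0.2500, 0.2500, 0.2500, 0.2500], E[r] = 0.0000, γ^t·E[r] = 0.000012, running G = -0.922221
t=5: π = [0.2500, 0.2500, 0.2500, 0.2500], E[r] = 0.0000, γ^t·E[r] = -0.000001, running G = -0.922222
t=6: π = [0.2500, 0.2500, 0.2500, 0.2500], E[r] = 0.0000, γ^t·E[r] = 0.000000, running G = -0.922222
t=7: π = [0.2500, 0.2500, 0.2500, 0.2500], E[r] = 0.0000, γ^t·E[r] = 0.000000, running G = -0.922222
t=8: π = [0.2500, 0.2500, 0.2500, 0.2500], E[r] = 0.0000, γ^t·E[r] = 0.000000, running G = -0.922222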